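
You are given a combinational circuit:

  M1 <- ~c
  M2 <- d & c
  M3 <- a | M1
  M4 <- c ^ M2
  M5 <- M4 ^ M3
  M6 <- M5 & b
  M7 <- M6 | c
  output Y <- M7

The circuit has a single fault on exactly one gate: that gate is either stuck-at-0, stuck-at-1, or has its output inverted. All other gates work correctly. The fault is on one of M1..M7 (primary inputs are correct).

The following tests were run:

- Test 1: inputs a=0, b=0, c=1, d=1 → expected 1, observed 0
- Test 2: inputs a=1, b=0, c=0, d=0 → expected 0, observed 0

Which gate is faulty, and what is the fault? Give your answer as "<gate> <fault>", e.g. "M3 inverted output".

M7 stuck-at-0

Fault-free values for test 1 (a=0, b=0, c=1, d=1): M1=0, M2=1, M3=0, M4=0, M5=0, M6=0, M7=1, giving Y=1. Observed 0.
Test 1: faults giving observed 0 are {M7 stuck-at-0, M7 inverted output}.
Test 2 (a=1, b=0, c=0, d=0): fault-free M1=1, M2=0, M3=1, M4=0, M5=1, M6=0, M7=0 → 0; observed 0. Eliminates M7 inverted output.
Only M7 stuck-at-0 is consistent with every test.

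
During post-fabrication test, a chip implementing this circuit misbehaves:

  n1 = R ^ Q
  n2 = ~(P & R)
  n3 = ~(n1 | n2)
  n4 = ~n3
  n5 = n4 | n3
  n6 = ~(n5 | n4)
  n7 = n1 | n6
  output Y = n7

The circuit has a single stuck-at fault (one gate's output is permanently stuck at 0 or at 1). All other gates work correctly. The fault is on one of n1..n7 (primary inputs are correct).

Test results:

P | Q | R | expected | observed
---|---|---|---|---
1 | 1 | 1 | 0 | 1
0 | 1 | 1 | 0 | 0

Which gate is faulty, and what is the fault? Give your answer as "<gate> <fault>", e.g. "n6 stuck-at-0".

Fault-free values for test 1 (P=1, Q=1, R=1): n1=0, n2=0, n3=1, n4=0, n5=1, n6=0, n7=0, giving Y=0. Observed 1.
Test 1: faults giving observed 1 are {n1 stuck-at-1, n5 stuck-at-0, n6 stuck-at-1, n7 stuck-at-1}.
Test 2 (P=0, Q=1, R=1): fault-free n1=0, n2=1, n3=0, n4=1, n5=1, n6=0, n7=0 → 0; observed 0. Eliminates n1 stuck-at-1, n6 stuck-at-1, n7 stuck-at-1.
Only n5 stuck-at-0 is consistent with every test.

n5 stuck-at-0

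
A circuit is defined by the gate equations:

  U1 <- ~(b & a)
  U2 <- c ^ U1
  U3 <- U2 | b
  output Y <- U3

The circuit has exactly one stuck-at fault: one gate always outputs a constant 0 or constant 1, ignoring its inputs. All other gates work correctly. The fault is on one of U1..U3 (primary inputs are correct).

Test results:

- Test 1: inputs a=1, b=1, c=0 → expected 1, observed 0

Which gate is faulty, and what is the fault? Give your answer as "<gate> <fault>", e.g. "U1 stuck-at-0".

U3 stuck-at-0

Fault-free values for test 1 (a=1, b=1, c=0): U1=0, U2=0, U3=1, giving Y=1. Observed 0.
Test 1: faults giving observed 0 are {U3 stuck-at-0}.
Only U3 stuck-at-0 is consistent with every test.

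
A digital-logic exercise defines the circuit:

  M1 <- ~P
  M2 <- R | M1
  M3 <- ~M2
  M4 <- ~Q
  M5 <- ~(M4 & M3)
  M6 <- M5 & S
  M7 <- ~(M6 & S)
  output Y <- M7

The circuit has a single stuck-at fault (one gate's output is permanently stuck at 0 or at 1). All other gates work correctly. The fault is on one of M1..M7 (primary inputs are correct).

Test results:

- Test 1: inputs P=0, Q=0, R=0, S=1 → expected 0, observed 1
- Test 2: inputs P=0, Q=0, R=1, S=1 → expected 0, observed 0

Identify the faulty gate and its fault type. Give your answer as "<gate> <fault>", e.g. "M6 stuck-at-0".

M1 stuck-at-0

Fault-free values for test 1 (P=0, Q=0, R=0, S=1): M1=1, M2=1, M3=0, M4=1, M5=1, M6=1, M7=0, giving Y=0. Observed 1.
Test 1: faults giving observed 1 are {M1 stuck-at-0, M2 stuck-at-0, M3 stuck-at-1, M5 stuck-at-0, M6 stuck-at-0, M7 stuck-at-1}.
Test 2 (P=0, Q=0, R=1, S=1): fault-free M1=1, M2=1, M3=0, M4=1, M5=1, M6=1, M7=0 → 0; observed 0. Eliminates M2 stuck-at-0, M3 stuck-at-1, M5 stuck-at-0, M6 stuck-at-0, M7 stuck-at-1.
Only M1 stuck-at-0 is consistent with every test.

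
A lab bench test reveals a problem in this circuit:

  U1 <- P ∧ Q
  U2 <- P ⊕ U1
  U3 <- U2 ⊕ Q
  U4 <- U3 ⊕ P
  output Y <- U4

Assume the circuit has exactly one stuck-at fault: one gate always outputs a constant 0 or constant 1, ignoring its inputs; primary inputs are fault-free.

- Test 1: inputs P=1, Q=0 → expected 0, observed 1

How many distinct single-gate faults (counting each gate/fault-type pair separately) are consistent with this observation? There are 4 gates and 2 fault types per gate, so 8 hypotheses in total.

Fault-free: U1=0, U2=1, U3=1, U4=0 → 0. Observed 1.
  U1 stuck-at-0: output 0 ✗
  U1 stuck-at-1: output 1 ✓
  U2 stuck-at-0: output 1 ✓
  U2 stuck-at-1: output 0 ✗
  U3 stuck-at-0: output 1 ✓
  U3 stuck-at-1: output 0 ✗
  U4 stuck-at-0: output 0 ✗
  U4 stuck-at-1: output 1 ✓
Consistent faults: {U1 stuck-at-1, U2 stuck-at-0, U3 stuck-at-0, U4 stuck-at-1} — 4 in all.

4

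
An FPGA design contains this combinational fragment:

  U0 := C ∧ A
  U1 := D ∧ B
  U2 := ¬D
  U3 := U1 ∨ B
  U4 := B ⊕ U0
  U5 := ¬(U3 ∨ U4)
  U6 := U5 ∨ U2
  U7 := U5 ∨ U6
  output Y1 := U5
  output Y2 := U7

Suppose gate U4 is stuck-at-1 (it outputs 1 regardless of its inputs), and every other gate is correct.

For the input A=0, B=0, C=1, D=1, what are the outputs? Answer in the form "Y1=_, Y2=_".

Propagate with U4 forced: U0=0, U1=0, U2=0, U3=0, U4=1 [stuck-at-1], U5=0, U6=0, U7=0.
So the outputs are Y1=0, Y2=0. (Without the fault they would be Y1=1, Y2=1.)

Y1=0, Y2=0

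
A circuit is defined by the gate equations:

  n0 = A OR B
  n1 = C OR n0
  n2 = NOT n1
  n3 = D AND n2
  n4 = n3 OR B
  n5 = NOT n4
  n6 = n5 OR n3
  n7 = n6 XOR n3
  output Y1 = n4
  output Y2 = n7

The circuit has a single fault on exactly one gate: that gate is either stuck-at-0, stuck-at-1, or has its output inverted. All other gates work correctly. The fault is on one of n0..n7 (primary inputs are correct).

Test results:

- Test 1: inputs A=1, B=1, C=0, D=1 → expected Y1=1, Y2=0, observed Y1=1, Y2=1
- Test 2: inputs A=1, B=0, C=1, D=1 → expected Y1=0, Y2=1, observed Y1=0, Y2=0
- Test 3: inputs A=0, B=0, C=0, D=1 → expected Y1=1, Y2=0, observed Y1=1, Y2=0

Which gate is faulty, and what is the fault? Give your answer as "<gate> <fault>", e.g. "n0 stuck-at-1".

n5 inverted output

Fault-free values for test 1 (A=1, B=1, C=0, D=1): n0=1, n1=1, n2=0, n3=0, n4=1, n5=0, n6=0, n7=0, giving Y1=1, Y2=0. Observed Y1=1, Y2=1.
Test 1: faults giving observed Y1=1, Y2=1 are {n5 stuck-at-1, n5 inverted output, n6 stuck-at-1, n6 inverted output, n7 stuck-at-1, n7 inverted output}.
Test 2 (A=1, B=0, C=1, D=1): fault-free n0=1, n1=1, n2=0, n3=0, n4=0, n5=1, n6=1, n7=1 → Y1=0, Y2=1; observed Y1=0, Y2=0. Eliminates n5 stuck-at-1, n6 stuck-at-1, n7 stuck-at-1.
Test 3 (A=0, B=0, C=0, D=1): fault-free n0=0, n1=0, n2=1, n3=1, n4=1, n5=0, n6=1, n7=0 → Y1=1, Y2=0; observed Y1=1, Y2=0. Eliminates n6 inverted output, n7 inverted output.
Only n5 inverted output is consistent with every test.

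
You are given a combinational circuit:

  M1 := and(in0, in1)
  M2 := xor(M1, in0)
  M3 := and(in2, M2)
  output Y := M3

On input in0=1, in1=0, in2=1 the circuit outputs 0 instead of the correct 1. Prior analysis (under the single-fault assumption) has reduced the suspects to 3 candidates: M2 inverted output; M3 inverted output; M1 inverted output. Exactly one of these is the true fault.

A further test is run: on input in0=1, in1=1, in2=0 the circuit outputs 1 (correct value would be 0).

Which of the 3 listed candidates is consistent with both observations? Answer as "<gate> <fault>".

M3 inverted output

Evaluate each candidate on input in0=1, in1=1, in2=0:
  M2 inverted output: M1=1, M2=1 [inverted output], M3=0 → 0 — eliminated
  M3 inverted output: M1=1, M2=0, M3=1 [inverted output] → 1 — matches
  M1 inverted output: M1=0 [inverted output], M2=1, M3=0 → 0 — eliminated
Only M3 inverted output reproduces the observed 1.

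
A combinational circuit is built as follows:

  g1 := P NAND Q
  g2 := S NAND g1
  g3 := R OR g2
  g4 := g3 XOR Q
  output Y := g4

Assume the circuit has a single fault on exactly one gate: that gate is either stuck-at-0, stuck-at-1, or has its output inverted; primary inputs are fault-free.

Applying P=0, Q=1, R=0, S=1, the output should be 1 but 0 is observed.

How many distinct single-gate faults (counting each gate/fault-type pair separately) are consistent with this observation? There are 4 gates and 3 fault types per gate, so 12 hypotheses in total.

8

Fault-free: g1=1, g2=0, g3=0, g4=1 → 1. Observed 0.
  g1 stuck-at-0: output 0 ✓
  g1 stuck-at-1: output 1 ✗
  g1 inverted output: output 0 ✓
  g2 stuck-at-0: output 1 ✗
  g2 stuck-at-1: output 0 ✓
  g2 inverted output: output 0 ✓
  g3 stuck-at-0: output 1 ✗
  g3 stuck-at-1: output 0 ✓
  g3 inverted output: output 0 ✓
  g4 stuck-at-0: output 0 ✓
  g4 stuck-at-1: output 1 ✗
  g4 inverted output: output 0 ✓
Consistent faults: {g1 stuck-at-0, g1 inverted output, g2 stuck-at-1, g2 inverted output, g3 stuck-at-1, g3 inverted output, g4 stuck-at-0, g4 inverted output} — 8 in all.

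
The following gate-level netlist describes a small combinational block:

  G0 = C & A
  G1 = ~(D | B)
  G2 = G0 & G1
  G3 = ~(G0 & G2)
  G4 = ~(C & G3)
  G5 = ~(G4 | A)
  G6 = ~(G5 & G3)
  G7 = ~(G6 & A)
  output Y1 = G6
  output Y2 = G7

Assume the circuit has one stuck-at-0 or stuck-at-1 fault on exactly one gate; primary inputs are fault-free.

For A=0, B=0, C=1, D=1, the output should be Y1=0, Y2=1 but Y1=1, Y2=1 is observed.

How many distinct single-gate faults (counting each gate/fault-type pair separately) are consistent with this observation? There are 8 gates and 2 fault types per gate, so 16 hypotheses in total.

Fault-free: G0=0, G1=0, G2=0, G3=1, G4=0, G5=1, G6=0, G7=1 → Y1=0, Y2=1. Observed Y1=1, Y2=1.
  G0: none of the 2 fault types match ✗
  G1: none of the 2 fault types match ✗
  G2: none of the 2 fault types match ✗
  G3: stuck-at-0 ✓; others ✗
  G4: stuck-at-1 ✓; others ✗
  G5: stuck-at-0 ✓; others ✗
  G6: stuck-at-1 ✓; others ✗
  G7: none of the 2 fault types match ✗
Consistent faults: {G3 stuck-at-0, G4 stuck-at-1, G5 stuck-at-0, G6 stuck-at-1} — 4 in all.

4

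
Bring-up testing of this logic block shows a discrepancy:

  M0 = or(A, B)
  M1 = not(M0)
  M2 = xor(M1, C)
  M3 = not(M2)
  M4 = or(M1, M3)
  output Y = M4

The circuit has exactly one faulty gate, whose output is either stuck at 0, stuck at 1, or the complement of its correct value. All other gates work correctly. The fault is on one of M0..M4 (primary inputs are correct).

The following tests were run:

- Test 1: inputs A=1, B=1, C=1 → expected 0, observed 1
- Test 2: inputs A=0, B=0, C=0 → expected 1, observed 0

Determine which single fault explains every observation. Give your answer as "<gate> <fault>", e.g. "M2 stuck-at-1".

M4 inverted output

Fault-free values for test 1 (A=1, B=1, C=1): M0=1, M1=0, M2=1, M3=0, M4=0, giving Y=0. Observed 1.
Test 1: faults giving observed 1 are {M0 stuck-at-0, M0 inverted output, M1 stuck-at-1, M1 inverted output, M2 stuck-at-0, M2 inverted output, M3 stuck-at-1, M3 inverted output, M4 stuck-at-1, M4 inverted output}.
Test 2 (A=0, B=0, C=0): fault-free M0=0, M1=1, M2=1, M3=0, M4=1 → 1; observed 0. Eliminates M0 stuck-at-0, M0 inverted output, M1 stuck-at-1, M1 inverted output, M2 stuck-at-0, M2 inverted output, M3 stuck-at-1, M3 inverted output, M4 stuck-at-1.
Only M4 inverted output is consistent with every test.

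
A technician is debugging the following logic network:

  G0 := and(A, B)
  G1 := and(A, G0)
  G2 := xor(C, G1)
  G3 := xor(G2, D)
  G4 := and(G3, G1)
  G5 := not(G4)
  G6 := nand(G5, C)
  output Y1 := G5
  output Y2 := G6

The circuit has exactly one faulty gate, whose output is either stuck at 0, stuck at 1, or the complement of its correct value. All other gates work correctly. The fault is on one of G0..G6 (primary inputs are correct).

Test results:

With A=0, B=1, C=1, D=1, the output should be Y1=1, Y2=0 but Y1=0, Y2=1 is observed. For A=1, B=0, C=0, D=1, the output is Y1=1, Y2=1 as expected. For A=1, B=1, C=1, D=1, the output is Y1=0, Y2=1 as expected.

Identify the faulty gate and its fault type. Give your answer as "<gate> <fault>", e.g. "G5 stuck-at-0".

G1 stuck-at-1

Fault-free values for test 1 (A=0, B=1, C=1, D=1): G0=0, G1=0, G2=1, G3=0, G4=0, G5=1, G6=0, giving Y1=1, Y2=0. Observed Y1=0, Y2=1.
Test 1: faults giving observed Y1=0, Y2=1 are {G1 stuck-at-1, G1 inverted output, G4 stuck-at-1, G4 inverted output, G5 stuck-at-0, G5 inverted output}.
Test 2 (A=1, B=0, C=0, D=1): fault-free G0=0, G1=0, G2=0, G3=1, G4=0, G5=1, G6=1 → Y1=1, Y2=1; observed Y1=1, Y2=1. Eliminates G4 stuck-at-1, G4 inverted output, G5 stuck-at-0, G5 inverted output.
Test 3 (A=1, B=1, C=1, D=1): fault-free G0=1, G1=1, G2=0, G3=1, G4=1, G5=0, G6=1 → Y1=0, Y2=1; observed Y1=0, Y2=1. Eliminates G1 inverted output.
Only G1 stuck-at-1 is consistent with every test.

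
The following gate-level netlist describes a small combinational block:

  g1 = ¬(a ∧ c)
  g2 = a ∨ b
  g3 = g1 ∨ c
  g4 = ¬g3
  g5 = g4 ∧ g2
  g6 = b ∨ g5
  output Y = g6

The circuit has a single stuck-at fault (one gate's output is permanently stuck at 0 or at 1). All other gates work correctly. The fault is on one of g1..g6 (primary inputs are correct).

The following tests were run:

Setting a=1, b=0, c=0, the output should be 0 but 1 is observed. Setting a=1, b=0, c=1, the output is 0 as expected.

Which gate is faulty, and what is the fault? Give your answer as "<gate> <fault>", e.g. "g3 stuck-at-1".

g1 stuck-at-0

Fault-free values for test 1 (a=1, b=0, c=0): g1=1, g2=1, g3=1, g4=0, g5=0, g6=0, giving Y=0. Observed 1.
Test 1: faults giving observed 1 are {g1 stuck-at-0, g3 stuck-at-0, g4 stuck-at-1, g5 stuck-at-1, g6 stuck-at-1}.
Test 2 (a=1, b=0, c=1): fault-free g1=0, g2=1, g3=1, g4=0, g5=0, g6=0 → 0; observed 0. Eliminates g3 stuck-at-0, g4 stuck-at-1, g5 stuck-at-1, g6 stuck-at-1.
Only g1 stuck-at-0 is consistent with every test.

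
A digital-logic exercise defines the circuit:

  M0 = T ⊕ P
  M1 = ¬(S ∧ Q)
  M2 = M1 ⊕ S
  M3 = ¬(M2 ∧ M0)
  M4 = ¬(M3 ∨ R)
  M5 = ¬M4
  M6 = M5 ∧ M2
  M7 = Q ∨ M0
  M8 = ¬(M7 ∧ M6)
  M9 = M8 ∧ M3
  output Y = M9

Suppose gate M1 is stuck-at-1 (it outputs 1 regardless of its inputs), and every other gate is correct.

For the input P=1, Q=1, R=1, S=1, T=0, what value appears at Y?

Propagate with M1 forced: M0=1, M1=1 [stuck-at-1], M2=0, M3=1, M4=0, M5=1, M6=0, M7=1, M8=1, M9=1.
So Y = 1. (Without the fault it would be 0.)

1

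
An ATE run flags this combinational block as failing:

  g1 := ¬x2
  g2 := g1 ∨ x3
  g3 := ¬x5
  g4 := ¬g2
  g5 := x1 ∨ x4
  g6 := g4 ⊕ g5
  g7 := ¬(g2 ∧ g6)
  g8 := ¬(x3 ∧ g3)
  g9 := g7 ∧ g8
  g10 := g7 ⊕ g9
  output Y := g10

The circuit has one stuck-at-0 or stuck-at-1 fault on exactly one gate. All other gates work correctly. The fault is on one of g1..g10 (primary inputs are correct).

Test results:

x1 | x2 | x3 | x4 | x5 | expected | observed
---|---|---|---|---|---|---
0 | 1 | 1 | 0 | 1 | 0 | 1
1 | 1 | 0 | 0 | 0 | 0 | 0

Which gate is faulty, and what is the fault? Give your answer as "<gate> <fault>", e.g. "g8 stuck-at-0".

g3 stuck-at-1

Fault-free values for test 1 (x1=0, x2=1, x3=1, x4=0, x5=1): g1=0, g2=1, g3=0, g4=0, g5=0, g6=0, g7=1, g8=1, g9=1, g10=0, giving Y=0. Observed 1.
Test 1: faults giving observed 1 are {g3 stuck-at-1, g8 stuck-at-0, g9 stuck-at-0, g10 stuck-at-1}.
Test 2 (x1=1, x2=1, x3=0, x4=0, x5=0): fault-free g1=0, g2=0, g3=1, g4=1, g5=1, g6=0, g7=1, g8=1, g9=1, g10=0 → 0; observed 0. Eliminates g8 stuck-at-0, g9 stuck-at-0, g10 stuck-at-1.
Only g3 stuck-at-1 is consistent with every test.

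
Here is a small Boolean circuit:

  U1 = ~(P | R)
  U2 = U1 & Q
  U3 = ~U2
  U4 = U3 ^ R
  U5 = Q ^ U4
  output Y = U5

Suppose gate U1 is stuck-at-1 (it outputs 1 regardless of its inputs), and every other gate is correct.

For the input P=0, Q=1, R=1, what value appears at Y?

Propagate with U1 forced: U1=1 [stuck-at-1], U2=1, U3=0, U4=1, U5=0.
So Y = 0. (Without the fault it would be 1.)

0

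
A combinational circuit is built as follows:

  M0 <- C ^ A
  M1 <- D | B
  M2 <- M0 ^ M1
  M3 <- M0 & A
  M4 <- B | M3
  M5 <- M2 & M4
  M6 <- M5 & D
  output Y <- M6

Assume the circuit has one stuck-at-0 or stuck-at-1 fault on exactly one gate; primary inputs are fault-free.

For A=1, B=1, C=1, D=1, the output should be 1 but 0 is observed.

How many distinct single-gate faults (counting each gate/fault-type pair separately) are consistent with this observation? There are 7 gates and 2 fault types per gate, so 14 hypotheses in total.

Fault-free: M0=0, M1=1, M2=1, M3=0, M4=1, M5=1, M6=1 → 1. Observed 0.
  M0 stuck-at-0: output 1 ✗
  M0 stuck-at-1: output 0 ✓
  M1 stuck-at-0: output 0 ✓
  M1 stuck-at-1: output 1 ✗
  M2 stuck-at-0: output 0 ✓
  M2 stuck-at-1: output 1 ✗
  M3 stuck-at-0: output 1 ✗
  M3 stuck-at-1: output 1 ✗
  M4 stuck-at-0: output 0 ✓
  M4 stuck-at-1: output 1 ✗
  M5 stuck-at-0: output 0 ✓
  M5 stuck-at-1: output 1 ✗
  M6 stuck-at-0: output 0 ✓
  M6 stuck-at-1: output 1 ✗
Consistent faults: {M0 stuck-at-1, M1 stuck-at-0, M2 stuck-at-0, M4 stuck-at-0, M5 stuck-at-0, M6 stuck-at-0} — 6 in all.

6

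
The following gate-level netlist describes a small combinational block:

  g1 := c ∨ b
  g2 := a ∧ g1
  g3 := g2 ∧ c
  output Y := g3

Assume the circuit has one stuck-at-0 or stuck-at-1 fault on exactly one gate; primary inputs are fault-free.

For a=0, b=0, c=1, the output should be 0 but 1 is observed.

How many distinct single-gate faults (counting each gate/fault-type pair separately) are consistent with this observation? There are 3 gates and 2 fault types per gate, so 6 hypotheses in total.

2

Fault-free: g1=1, g2=0, g3=0 → 0. Observed 1.
  g1 stuck-at-0: output 0 ✗
  g1 stuck-at-1: output 0 ✗
  g2 stuck-at-0: output 0 ✗
  g2 stuck-at-1: output 1 ✓
  g3 stuck-at-0: output 0 ✗
  g3 stuck-at-1: output 1 ✓
Consistent faults: {g2 stuck-at-1, g3 stuck-at-1} — 2 in all.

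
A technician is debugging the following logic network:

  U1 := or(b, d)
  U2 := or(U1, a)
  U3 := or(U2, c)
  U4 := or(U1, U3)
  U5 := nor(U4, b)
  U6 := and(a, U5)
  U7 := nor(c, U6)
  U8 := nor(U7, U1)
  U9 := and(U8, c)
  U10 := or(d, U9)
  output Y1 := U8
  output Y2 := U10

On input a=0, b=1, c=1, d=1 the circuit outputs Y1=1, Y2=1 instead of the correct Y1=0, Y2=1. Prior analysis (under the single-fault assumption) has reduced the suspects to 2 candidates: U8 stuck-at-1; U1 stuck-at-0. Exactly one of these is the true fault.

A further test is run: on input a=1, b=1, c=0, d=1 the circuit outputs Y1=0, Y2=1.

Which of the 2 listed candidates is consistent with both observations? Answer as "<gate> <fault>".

Evaluate each candidate on input a=1, b=1, c=0, d=1:
  U8 stuck-at-1: U1=1, U2=1, U3=1, U4=1, U5=0, U6=0, U7=1, U8=1 [stuck-at-1], U9=0, U10=1 → Y1=1, Y2=1 — eliminated
  U1 stuck-at-0: U1=0 [stuck-at-0], U2=1, U3=1, U4=1, U5=0, U6=0, U7=1, U8=0, U9=0, U10=1 → Y1=0, Y2=1 — matches
Only U1 stuck-at-0 reproduces the observed Y1=0, Y2=1.

U1 stuck-at-0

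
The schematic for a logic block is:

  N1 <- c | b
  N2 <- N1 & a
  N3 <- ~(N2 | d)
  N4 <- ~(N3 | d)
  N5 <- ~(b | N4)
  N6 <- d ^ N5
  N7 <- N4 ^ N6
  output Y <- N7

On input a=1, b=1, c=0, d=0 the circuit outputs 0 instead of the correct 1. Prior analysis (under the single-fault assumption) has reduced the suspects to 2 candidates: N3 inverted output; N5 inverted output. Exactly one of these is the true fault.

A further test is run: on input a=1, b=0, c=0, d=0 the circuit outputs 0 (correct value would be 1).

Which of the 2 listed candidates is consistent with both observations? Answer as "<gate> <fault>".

Evaluate each candidate on input a=1, b=0, c=0, d=0:
  N3 inverted output: N1=0, N2=0, N3=0 [inverted output], N4=1, N5=0, N6=0, N7=1 → 1 — eliminated
  N5 inverted output: N1=0, N2=0, N3=1, N4=0, N5=0 [inverted output], N6=0, N7=0 → 0 — matches
Only N5 inverted output reproduces the observed 0.

N5 inverted output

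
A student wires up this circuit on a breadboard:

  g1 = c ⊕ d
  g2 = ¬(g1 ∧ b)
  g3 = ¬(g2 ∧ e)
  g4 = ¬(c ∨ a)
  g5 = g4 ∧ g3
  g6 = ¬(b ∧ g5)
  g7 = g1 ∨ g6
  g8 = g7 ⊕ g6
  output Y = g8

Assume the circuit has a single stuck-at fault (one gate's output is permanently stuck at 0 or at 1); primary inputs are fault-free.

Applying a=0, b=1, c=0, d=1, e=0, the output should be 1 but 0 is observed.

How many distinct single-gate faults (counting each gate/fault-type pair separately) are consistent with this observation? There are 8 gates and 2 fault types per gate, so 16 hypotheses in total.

7

Fault-free: g1=1, g2=0, g3=1, g4=1, g5=1, g6=0, g7=1, g8=1 → 1. Observed 0.
  g1: stuck-at-0 ✓; others ✗
  g2: none of the 2 fault types match ✗
  g3: stuck-at-0 ✓; others ✗
  g4: stuck-at-0 ✓; others ✗
  g5: stuck-at-0 ✓; others ✗
  g6: stuck-at-1 ✓; others ✗
  g7: stuck-at-0 ✓; others ✗
  g8: stuck-at-0 ✓; others ✗
Consistent faults: {g1 stuck-at-0, g3 stuck-at-0, g4 stuck-at-0, g5 stuck-at-0, g6 stuck-at-1, g7 stuck-at-0, g8 stuck-at-0} — 7 in all.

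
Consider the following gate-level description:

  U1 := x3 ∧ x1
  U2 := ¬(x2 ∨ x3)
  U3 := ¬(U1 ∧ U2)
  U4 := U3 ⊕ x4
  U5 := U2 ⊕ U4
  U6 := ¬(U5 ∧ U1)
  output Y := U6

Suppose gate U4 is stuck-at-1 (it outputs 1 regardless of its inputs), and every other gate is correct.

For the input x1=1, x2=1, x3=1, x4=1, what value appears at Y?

0

Propagate with U4 forced: U1=1, U2=0, U3=1, U4=1 [stuck-at-1], U5=1, U6=0.
So Y = 0. (Without the fault it would be 1.)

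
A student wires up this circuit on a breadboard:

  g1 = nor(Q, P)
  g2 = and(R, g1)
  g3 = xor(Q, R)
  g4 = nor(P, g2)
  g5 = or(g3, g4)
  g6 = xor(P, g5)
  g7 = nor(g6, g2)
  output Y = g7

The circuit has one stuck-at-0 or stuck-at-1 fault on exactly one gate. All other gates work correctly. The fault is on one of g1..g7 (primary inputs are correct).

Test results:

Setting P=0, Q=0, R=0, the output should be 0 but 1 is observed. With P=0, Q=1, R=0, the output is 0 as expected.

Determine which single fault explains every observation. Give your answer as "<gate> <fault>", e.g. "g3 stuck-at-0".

g4 stuck-at-0

Fault-free values for test 1 (P=0, Q=0, R=0): g1=1, g2=0, g3=0, g4=1, g5=1, g6=1, g7=0, giving Y=0. Observed 1.
Test 1: faults giving observed 1 are {g4 stuck-at-0, g5 stuck-at-0, g6 stuck-at-0, g7 stuck-at-1}.
Test 2 (P=0, Q=1, R=0): fault-free g1=0, g2=0, g3=1, g4=1, g5=1, g6=1, g7=0 → 0; observed 0. Eliminates g5 stuck-at-0, g6 stuck-at-0, g7 stuck-at-1.
Only g4 stuck-at-0 is consistent with every test.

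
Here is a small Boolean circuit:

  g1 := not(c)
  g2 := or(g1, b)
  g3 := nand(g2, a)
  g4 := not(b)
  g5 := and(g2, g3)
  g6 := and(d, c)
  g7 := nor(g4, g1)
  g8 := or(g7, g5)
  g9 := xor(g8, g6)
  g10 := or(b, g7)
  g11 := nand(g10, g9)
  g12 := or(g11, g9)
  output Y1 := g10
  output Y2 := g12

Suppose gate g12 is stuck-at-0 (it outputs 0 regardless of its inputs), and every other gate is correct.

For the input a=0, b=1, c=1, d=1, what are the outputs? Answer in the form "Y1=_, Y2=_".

Y1=1, Y2=0

Propagate with g12 forced: g1=0, g2=1, g3=1, g4=0, g5=1, g6=1, g7=1, g8=1, g9=0, g10=1, g11=1, g12=0 [stuck-at-0].
So the outputs are Y1=1, Y2=0. (Without the fault they would be Y1=1, Y2=1.)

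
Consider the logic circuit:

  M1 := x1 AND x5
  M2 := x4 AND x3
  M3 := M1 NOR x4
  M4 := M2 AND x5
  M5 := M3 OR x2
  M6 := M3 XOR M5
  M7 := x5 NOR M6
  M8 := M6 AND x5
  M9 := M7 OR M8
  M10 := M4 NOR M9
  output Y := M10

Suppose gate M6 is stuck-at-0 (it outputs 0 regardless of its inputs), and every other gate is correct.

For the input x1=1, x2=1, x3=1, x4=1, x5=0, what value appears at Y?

0

Propagate with M6 forced: M1=0, M2=1, M3=0, M4=0, M5=1, M6=0 [stuck-at-0], M7=1, M8=0, M9=1, M10=0.
So Y = 0. (Without the fault it would be 1.)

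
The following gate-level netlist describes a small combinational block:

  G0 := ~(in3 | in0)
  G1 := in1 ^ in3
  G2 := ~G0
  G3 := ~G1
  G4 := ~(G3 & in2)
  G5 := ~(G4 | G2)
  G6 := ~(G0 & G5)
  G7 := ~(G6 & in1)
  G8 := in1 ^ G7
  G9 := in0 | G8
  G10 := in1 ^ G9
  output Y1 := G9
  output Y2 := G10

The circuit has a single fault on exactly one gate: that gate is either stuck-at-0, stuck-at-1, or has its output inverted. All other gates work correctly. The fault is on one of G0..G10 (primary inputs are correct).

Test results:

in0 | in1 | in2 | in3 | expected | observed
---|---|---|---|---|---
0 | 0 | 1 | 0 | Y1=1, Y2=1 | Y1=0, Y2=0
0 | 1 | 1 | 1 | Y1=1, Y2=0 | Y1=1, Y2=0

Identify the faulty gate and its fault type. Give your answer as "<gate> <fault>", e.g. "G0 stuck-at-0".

Fault-free values for test 1 (in0=0, in1=0, in2=1, in3=0): G0=1, G1=0, G2=0, G3=1, G4=0, G5=1, G6=0, G7=1, G8=1, G9=1, G10=1, giving Y1=1, Y2=1. Observed Y1=0, Y2=0.
Test 1: faults giving observed Y1=0, Y2=0 are {G7 stuck-at-0, G7 inverted output, G8 stuck-at-0, G8 inverted output, G9 stuck-at-0, G9 inverted output}.
Test 2 (in0=0, in1=1, in2=1, in3=1): fault-free G0=0, G1=0, G2=1, G3=1, G4=0, G5=0, G6=1, G7=0, G8=1, G9=1, G10=0 → Y1=1, Y2=0; observed Y1=1, Y2=0. Eliminates G7 inverted output, G8 stuck-at-0, G8 inverted output, G9 stuck-at-0, G9 inverted output.
Only G7 stuck-at-0 is consistent with every test.

G7 stuck-at-0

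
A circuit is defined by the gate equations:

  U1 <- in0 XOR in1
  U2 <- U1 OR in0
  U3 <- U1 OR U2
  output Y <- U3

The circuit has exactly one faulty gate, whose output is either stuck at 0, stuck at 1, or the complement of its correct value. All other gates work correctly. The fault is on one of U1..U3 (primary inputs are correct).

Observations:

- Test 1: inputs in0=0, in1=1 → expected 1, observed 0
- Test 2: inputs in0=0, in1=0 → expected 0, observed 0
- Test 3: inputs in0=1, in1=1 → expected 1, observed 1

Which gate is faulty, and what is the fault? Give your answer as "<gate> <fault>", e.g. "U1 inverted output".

Fault-free values for test 1 (in0=0, in1=1): U1=1, U2=1, U3=1, giving Y=1. Observed 0.
Test 1: faults giving observed 0 are {U1 stuck-at-0, U1 inverted output, U3 stuck-at-0, U3 inverted output}.
Test 2 (in0=0, in1=0): fault-free U1=0, U2=0, U3=0 → 0; observed 0. Eliminates U1 inverted output, U3 inverted output.
Test 3 (in0=1, in1=1): fault-free U1=0, U2=1, U3=1 → 1; observed 1. Eliminates U3 stuck-at-0.
Only U1 stuck-at-0 is consistent with every test.

U1 stuck-at-0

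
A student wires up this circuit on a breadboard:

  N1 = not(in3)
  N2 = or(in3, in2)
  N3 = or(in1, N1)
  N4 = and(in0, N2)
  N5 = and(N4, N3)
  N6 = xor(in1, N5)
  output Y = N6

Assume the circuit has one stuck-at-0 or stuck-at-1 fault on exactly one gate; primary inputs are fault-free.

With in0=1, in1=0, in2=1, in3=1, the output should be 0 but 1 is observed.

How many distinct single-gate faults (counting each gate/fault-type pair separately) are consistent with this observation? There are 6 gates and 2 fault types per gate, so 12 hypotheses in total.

Fault-free: N1=0, N2=1, N3=0, N4=1, N5=0, N6=0 → 0. Observed 1.
  N1 stuck-at-0: output 0 ✗
  N1 stuck-at-1: output 1 ✓
  N2 stuck-at-0: output 0 ✗
  N2 stuck-at-1: output 0 ✗
  N3 stuck-at-0: output 0 ✗
  N3 stuck-at-1: output 1 ✓
  N4 stuck-at-0: output 0 ✗
  N4 stuck-at-1: output 0 ✗
  N5 stuck-at-0: output 0 ✗
  N5 stuck-at-1: output 1 ✓
  N6 stuck-at-0: output 0 ✗
  N6 stuck-at-1: output 1 ✓
Consistent faults: {N1 stuck-at-1, N3 stuck-at-1, N5 stuck-at-1, N6 stuck-at-1} — 4 in all.

4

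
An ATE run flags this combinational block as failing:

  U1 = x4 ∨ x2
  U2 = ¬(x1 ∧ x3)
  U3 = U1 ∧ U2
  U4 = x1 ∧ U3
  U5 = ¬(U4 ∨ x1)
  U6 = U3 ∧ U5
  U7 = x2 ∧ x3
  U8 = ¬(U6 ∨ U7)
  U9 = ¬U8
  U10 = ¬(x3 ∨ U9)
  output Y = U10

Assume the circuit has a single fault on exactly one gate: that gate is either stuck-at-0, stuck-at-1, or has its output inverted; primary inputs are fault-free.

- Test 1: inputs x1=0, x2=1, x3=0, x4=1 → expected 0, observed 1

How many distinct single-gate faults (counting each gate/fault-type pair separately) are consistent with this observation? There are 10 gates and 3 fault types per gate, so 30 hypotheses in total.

18

Fault-free: U1=1, U2=1, U3=1, U4=0, U5=1, U6=1, U7=0, U8=0, U9=1, U10=0 → 0. Observed 1.
  U1: stuck-at-0, inverted output ✓; others ✗
  U2: stuck-at-0, inverted output ✓; others ✗
  U3: stuck-at-0, inverted output ✓; others ✗
  U4: stuck-at-1, inverted output ✓; others ✗
  U5: stuck-at-0, inverted output ✓; others ✗
  U6: stuck-at-0, inverted output ✓; others ✗
  U7: none of the 3 fault types match ✗
  U8: stuck-at-1, inverted output ✓; others ✗
  U9: stuck-at-0, inverted output ✓; others ✗
  U10: stuck-at-1, inverted output ✓; others ✗
Consistent faults: {U1 stuck-at-0, U1 inverted output, U2 stuck-at-0, U2 inverted output, U3 stuck-at-0, U3 inverted output, U4 stuck-at-1, U4 inverted output, U5 stuck-at-0, U5 inverted output, U6 stuck-at-0, U6 inverted output, U8 stuck-at-1, U8 inverted output, U9 stuck-at-0, U9 inverted output, U10 stuck-at-1, U10 inverted output} — 18 in all.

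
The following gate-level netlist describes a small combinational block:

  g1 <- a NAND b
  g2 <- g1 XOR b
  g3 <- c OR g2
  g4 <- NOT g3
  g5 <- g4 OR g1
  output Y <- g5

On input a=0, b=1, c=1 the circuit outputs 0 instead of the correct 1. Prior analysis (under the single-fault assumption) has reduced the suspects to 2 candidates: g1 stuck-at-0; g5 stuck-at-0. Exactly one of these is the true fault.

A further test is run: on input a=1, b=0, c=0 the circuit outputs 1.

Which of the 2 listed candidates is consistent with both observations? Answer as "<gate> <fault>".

Evaluate each candidate on input a=1, b=0, c=0:
  g1 stuck-at-0: g1=0 [stuck-at-0], g2=0, g3=0, g4=1, g5=1 → 1 — matches
  g5 stuck-at-0: g1=1, g2=1, g3=1, g4=0, g5=0 [stuck-at-0] → 0 — eliminated
Only g1 stuck-at-0 reproduces the observed 1.

g1 stuck-at-0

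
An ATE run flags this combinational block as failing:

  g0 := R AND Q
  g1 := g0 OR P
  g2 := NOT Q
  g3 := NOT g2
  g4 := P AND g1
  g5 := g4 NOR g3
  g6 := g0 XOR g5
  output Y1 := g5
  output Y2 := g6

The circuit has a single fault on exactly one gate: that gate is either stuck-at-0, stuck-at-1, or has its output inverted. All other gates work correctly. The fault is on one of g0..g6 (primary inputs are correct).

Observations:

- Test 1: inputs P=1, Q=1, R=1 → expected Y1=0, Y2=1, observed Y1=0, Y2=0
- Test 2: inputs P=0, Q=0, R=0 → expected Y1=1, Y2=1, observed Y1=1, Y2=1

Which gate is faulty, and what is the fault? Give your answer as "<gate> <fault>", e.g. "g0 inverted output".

Fault-free values for test 1 (P=1, Q=1, R=1): g0=1, g1=1, g2=0, g3=1, g4=1, g5=0, g6=1, giving Y1=0, Y2=1. Observed Y1=0, Y2=0.
Test 1: faults giving observed Y1=0, Y2=0 are {g0 stuck-at-0, g0 inverted output, g6 stuck-at-0, g6 inverted output}.
Test 2 (P=0, Q=0, R=0): fault-free g0=0, g1=0, g2=1, g3=0, g4=0, g5=1, g6=1 → Y1=1, Y2=1; observed Y1=1, Y2=1. Eliminates g0 inverted output, g6 stuck-at-0, g6 inverted output.
Only g0 stuck-at-0 is consistent with every test.

g0 stuck-at-0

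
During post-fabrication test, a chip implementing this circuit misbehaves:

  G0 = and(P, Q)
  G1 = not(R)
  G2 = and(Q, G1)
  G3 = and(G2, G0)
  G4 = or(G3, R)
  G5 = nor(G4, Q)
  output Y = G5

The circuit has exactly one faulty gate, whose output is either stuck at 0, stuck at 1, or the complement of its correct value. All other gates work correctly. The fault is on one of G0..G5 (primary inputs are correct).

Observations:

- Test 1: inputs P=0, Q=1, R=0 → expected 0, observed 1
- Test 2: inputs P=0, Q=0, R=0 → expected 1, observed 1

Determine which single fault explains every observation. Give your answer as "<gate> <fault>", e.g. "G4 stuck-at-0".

G5 stuck-at-1

Fault-free values for test 1 (P=0, Q=1, R=0): G0=0, G1=1, G2=1, G3=0, G4=0, G5=0, giving Y=0. Observed 1.
Test 1: faults giving observed 1 are {G5 stuck-at-1, G5 inverted output}.
Test 2 (P=0, Q=0, R=0): fault-free G0=0, G1=1, G2=0, G3=0, G4=0, G5=1 → 1; observed 1. Eliminates G5 inverted output.
Only G5 stuck-at-1 is consistent with every test.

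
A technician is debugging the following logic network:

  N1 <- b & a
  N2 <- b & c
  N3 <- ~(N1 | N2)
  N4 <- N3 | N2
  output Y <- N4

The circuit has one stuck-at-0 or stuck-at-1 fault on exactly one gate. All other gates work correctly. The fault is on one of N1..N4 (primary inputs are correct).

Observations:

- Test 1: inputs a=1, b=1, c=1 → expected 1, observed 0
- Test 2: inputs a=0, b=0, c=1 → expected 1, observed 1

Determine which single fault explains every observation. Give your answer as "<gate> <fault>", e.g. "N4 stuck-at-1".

Fault-free values for test 1 (a=1, b=1, c=1): N1=1, N2=1, N3=0, N4=1, giving Y=1. Observed 0.
Test 1: faults giving observed 0 are {N2 stuck-at-0, N4 stuck-at-0}.
Test 2 (a=0, b=0, c=1): fault-free N1=0, N2=0, N3=1, N4=1 → 1; observed 1. Eliminates N4 stuck-at-0.
Only N2 stuck-at-0 is consistent with every test.

N2 stuck-at-0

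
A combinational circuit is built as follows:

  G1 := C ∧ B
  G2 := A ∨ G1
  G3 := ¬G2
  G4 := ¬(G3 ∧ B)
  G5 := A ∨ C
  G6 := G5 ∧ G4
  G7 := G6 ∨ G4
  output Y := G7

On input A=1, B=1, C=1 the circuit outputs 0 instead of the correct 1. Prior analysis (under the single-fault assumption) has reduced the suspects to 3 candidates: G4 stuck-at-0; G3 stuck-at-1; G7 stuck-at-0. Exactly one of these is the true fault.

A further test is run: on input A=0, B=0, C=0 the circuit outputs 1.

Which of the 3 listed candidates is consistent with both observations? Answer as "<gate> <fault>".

Evaluate each candidate on input A=0, B=0, C=0:
  G4 stuck-at-0: G1=0, G2=0, G3=1, G4=0 [stuck-at-0], G5=0, G6=0, G7=0 → 0 — eliminated
  G3 stuck-at-1: G1=0, G2=0, G3=1 [stuck-at-1], G4=1, G5=0, G6=0, G7=1 → 1 — matches
  G7 stuck-at-0: G1=0, G2=0, G3=1, G4=1, G5=0, G6=0, G7=0 [stuck-at-0] → 0 — eliminated
Only G3 stuck-at-1 reproduces the observed 1.

G3 stuck-at-1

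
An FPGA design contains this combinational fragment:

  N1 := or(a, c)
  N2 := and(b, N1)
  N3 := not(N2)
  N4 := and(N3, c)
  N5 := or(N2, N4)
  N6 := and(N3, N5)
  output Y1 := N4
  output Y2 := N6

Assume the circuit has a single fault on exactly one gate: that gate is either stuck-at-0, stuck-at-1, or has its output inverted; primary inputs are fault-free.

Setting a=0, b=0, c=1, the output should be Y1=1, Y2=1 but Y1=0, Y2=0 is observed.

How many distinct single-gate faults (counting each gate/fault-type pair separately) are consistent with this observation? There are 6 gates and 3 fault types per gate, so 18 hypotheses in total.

Fault-free: N1=1, N2=0, N3=1, N4=1, N5=1, N6=1 → Y1=1, Y2=1. Observed Y1=0, Y2=0.
  N1: none of the 3 fault types match ✗
  N2: stuck-at-1, inverted output ✓; others ✗
  N3: stuck-at-0, inverted output ✓; others ✗
  N4: stuck-at-0, inverted output ✓; others ✗
  N5: none of the 3 fault types match ✗
  N6: none of the 3 fault types match ✗
Consistent faults: {N2 stuck-at-1, N2 inverted output, N3 stuck-at-0, N3 inverted output, N4 stuck-at-0, N4 inverted output} — 6 in all.

6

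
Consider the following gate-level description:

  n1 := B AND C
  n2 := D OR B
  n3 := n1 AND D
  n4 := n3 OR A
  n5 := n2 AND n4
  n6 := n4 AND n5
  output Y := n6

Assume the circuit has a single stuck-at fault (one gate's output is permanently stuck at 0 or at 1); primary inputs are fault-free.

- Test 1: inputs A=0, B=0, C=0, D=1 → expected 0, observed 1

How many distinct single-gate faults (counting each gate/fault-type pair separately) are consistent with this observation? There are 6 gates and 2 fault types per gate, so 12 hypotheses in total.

Fault-free: n1=0, n2=1, n3=0, n4=0, n5=0, n6=0 → 0. Observed 1.
  n1 stuck-at-0: output 0 ✗
  n1 stuck-at-1: output 1 ✓
  n2 stuck-at-0: output 0 ✗
  n2 stuck-at-1: output 0 ✗
  n3 stuck-at-0: output 0 ✗
  n3 stuck-at-1: output 1 ✓
  n4 stuck-at-0: output 0 ✗
  n4 stuck-at-1: output 1 ✓
  n5 stuck-at-0: output 0 ✗
  n5 stuck-at-1: output 0 ✗
  n6 stuck-at-0: output 0 ✗
  n6 stuck-at-1: output 1 ✓
Consistent faults: {n1 stuck-at-1, n3 stuck-at-1, n4 stuck-at-1, n6 stuck-at-1} — 4 in all.

4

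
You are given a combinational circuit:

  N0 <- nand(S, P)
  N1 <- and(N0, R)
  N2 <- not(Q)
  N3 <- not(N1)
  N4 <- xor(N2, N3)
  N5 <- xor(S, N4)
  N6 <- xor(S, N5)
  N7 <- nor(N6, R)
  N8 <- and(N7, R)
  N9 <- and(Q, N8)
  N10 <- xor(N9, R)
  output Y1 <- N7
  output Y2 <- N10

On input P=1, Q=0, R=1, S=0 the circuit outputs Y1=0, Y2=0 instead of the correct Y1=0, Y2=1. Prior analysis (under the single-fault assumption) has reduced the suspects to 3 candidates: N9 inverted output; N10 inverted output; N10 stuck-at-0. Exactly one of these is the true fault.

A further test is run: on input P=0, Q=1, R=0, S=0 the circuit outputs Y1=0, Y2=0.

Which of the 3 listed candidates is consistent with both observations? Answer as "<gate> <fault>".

Evaluate each candidate on input P=0, Q=1, R=0, S=0:
  N9 inverted output: N0=1, N1=0, N2=0, N3=1, N4=1, N5=1, N6=1, N7=0, N8=0, N9=1 [inverted output], N10=1 → Y1=0, Y2=1 — eliminated
  N10 inverted output: N0=1, N1=0, N2=0, N3=1, N4=1, N5=1, N6=1, N7=0, N8=0, N9=0, N10=1 [inverted output] → Y1=0, Y2=1 — eliminated
  N10 stuck-at-0: N0=1, N1=0, N2=0, N3=1, N4=1, N5=1, N6=1, N7=0, N8=0, N9=0, N10=0 [stuck-at-0] → Y1=0, Y2=0 — matches
Only N10 stuck-at-0 reproduces the observed Y1=0, Y2=0.

N10 stuck-at-0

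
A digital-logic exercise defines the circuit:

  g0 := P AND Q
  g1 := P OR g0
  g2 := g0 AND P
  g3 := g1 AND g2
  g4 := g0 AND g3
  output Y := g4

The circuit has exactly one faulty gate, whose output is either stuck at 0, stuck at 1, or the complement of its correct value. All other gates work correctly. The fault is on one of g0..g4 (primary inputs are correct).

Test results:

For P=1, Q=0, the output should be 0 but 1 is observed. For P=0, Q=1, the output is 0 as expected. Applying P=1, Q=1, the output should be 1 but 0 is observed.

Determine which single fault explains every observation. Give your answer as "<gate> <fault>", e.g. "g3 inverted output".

Fault-free values for test 1 (P=1, Q=0): g0=0, g1=1, g2=0, g3=0, g4=0, giving Y=0. Observed 1.
Test 1: faults giving observed 1 are {g0 stuck-at-1, g0 inverted output, g4 stuck-at-1, g4 inverted output}.
Test 2 (P=0, Q=1): fault-free g0=0, g1=0, g2=0, g3=0, g4=0 → 0; observed 0. Eliminates g4 stuck-at-1, g4 inverted output.
Test 3 (P=1, Q=1): fault-free g0=1, g1=1, g2=1, g3=1, g4=1 → 1; observed 0. Eliminates g0 stuck-at-1.
Only g0 inverted output is consistent with every test.

g0 inverted output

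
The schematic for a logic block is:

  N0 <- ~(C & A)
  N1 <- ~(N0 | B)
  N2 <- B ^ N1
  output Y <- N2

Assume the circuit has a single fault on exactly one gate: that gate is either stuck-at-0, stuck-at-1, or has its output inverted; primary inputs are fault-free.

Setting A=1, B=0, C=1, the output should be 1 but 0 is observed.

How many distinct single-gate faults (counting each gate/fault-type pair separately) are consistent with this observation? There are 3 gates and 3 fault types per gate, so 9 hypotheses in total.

6

Fault-free: N0=0, N1=1, N2=1 → 1. Observed 0.
  N0 stuck-at-0: output 1 ✗
  N0 stuck-at-1: output 0 ✓
  N0 inverted output: output 0 ✓
  N1 stuck-at-0: output 0 ✓
  N1 stuck-at-1: output 1 ✗
  N1 inverted output: output 0 ✓
  N2 stuck-at-0: output 0 ✓
  N2 stuck-at-1: output 1 ✗
  N2 inverted output: output 0 ✓
Consistent faults: {N0 stuck-at-1, N0 inverted output, N1 stuck-at-0, N1 inverted output, N2 stuck-at-0, N2 inverted output} — 6 in all.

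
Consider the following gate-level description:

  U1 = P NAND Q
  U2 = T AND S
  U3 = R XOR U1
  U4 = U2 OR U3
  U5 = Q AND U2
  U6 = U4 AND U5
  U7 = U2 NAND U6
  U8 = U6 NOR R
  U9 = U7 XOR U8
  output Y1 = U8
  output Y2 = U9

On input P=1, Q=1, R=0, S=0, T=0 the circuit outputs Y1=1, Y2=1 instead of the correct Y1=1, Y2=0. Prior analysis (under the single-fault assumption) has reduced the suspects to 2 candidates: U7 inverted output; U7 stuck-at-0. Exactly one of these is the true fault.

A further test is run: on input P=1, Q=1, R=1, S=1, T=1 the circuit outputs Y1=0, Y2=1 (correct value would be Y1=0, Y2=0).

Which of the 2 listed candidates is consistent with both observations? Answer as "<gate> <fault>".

U7 inverted output

Evaluate each candidate on input P=1, Q=1, R=1, S=1, T=1:
  U7 inverted output: U1=0, U2=1, U3=1, U4=1, U5=1, U6=1, U7=1 [inverted output], U8=0, U9=1 → Y1=0, Y2=1 — matches
  U7 stuck-at-0: U1=0, U2=1, U3=1, U4=1, U5=1, U6=1, U7=0 [stuck-at-0], U8=0, U9=0 → Y1=0, Y2=0 — eliminated
Only U7 inverted output reproduces the observed Y1=0, Y2=1.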